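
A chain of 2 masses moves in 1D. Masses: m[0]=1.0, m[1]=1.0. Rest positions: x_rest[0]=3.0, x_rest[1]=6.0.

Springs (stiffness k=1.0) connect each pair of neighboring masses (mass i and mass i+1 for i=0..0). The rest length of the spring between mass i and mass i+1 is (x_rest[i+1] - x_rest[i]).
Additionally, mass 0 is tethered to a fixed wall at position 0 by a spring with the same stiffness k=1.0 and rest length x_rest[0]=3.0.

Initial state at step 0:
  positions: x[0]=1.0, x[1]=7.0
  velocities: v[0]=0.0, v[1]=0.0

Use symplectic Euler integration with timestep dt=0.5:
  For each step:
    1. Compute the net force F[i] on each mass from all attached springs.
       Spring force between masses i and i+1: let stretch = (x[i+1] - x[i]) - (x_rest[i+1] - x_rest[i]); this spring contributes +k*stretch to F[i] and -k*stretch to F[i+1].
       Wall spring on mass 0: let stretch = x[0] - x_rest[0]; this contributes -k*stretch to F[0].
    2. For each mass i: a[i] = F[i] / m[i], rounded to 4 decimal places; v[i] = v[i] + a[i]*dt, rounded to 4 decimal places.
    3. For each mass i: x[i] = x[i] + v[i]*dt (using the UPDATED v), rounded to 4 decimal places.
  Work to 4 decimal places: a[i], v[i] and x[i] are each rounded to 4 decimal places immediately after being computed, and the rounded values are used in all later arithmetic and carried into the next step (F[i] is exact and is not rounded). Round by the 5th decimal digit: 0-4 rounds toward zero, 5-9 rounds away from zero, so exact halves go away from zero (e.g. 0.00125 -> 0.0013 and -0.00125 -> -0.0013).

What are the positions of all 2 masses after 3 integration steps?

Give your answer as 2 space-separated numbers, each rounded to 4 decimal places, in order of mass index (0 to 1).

Step 0: x=[1.0000 7.0000] v=[0.0000 0.0000]
Step 1: x=[2.2500 6.2500] v=[2.5000 -1.5000]
Step 2: x=[3.9375 5.2500] v=[3.3750 -2.0000]
Step 3: x=[4.9688 4.6719] v=[2.0625 -1.1563]

Answer: 4.9688 4.6719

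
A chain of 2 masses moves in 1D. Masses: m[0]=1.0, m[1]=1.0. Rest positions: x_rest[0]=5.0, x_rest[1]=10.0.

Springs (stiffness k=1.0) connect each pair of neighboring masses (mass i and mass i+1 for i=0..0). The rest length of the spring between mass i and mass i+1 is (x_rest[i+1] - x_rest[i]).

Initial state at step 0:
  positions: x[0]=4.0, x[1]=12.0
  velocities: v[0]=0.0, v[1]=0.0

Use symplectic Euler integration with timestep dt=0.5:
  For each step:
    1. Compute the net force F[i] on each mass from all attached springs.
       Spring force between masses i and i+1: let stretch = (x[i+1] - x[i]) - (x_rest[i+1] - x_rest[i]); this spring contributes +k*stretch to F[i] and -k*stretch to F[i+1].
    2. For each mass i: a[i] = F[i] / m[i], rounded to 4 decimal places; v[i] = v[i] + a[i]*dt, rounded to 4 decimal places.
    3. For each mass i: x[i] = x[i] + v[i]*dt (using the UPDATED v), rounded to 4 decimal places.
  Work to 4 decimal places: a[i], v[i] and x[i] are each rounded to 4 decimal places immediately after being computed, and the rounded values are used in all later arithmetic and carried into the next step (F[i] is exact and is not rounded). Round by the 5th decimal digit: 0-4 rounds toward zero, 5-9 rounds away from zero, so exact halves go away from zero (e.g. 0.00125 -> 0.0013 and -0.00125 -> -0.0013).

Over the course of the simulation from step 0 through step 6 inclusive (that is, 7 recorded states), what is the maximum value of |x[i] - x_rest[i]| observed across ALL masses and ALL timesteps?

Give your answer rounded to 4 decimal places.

Step 0: x=[4.0000 12.0000] v=[0.0000 0.0000]
Step 1: x=[4.7500 11.2500] v=[1.5000 -1.5000]
Step 2: x=[5.8750 10.1250] v=[2.2500 -2.2500]
Step 3: x=[6.8125 9.1875] v=[1.8750 -1.8750]
Step 4: x=[7.0938 8.9063] v=[0.5625 -0.5625]
Step 5: x=[6.5782 9.4220] v=[-1.0313 1.0313]
Step 6: x=[5.5235 10.4767] v=[-2.1094 2.1094]
Max displacement = 2.0938

Answer: 2.0938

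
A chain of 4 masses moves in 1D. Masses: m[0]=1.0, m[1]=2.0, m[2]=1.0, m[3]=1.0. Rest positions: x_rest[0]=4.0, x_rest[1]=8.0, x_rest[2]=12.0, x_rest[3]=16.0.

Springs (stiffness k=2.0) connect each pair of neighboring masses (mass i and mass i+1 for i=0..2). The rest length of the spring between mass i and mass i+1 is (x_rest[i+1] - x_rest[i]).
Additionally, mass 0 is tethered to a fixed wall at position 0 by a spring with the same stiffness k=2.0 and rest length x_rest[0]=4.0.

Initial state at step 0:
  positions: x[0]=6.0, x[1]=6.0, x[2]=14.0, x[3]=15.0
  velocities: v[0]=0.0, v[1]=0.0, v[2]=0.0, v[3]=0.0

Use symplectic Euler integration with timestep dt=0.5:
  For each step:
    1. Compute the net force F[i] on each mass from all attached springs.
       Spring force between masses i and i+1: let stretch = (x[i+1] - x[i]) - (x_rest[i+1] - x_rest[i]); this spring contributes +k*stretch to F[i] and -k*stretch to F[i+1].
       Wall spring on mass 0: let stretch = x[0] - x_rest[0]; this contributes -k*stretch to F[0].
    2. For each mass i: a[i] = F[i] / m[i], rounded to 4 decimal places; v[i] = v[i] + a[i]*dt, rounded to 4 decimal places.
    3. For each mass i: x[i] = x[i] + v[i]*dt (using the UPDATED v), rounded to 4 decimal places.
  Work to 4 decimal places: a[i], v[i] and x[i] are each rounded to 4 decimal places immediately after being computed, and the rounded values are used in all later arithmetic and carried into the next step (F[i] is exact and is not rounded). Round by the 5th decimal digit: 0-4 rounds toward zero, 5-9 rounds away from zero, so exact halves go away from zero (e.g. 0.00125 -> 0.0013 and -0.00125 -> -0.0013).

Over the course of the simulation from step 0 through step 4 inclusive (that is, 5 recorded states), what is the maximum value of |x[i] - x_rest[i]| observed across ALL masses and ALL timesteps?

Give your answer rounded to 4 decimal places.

Step 0: x=[6.0000 6.0000 14.0000 15.0000] v=[0.0000 0.0000 0.0000 0.0000]
Step 1: x=[3.0000 8.0000 10.5000 16.5000] v=[-6.0000 4.0000 -7.0000 3.0000]
Step 2: x=[1.0000 9.3750 8.7500 17.0000] v=[-4.0000 2.7500 -3.5000 1.0000]
Step 3: x=[2.6875 8.5000 11.4375 15.3750] v=[3.3750 -1.7500 5.3750 -3.2500]
Step 4: x=[5.9375 6.9063 14.6250 13.7813] v=[6.5000 -3.1875 6.3750 -3.1875]
Max displacement = 3.2500

Answer: 3.2500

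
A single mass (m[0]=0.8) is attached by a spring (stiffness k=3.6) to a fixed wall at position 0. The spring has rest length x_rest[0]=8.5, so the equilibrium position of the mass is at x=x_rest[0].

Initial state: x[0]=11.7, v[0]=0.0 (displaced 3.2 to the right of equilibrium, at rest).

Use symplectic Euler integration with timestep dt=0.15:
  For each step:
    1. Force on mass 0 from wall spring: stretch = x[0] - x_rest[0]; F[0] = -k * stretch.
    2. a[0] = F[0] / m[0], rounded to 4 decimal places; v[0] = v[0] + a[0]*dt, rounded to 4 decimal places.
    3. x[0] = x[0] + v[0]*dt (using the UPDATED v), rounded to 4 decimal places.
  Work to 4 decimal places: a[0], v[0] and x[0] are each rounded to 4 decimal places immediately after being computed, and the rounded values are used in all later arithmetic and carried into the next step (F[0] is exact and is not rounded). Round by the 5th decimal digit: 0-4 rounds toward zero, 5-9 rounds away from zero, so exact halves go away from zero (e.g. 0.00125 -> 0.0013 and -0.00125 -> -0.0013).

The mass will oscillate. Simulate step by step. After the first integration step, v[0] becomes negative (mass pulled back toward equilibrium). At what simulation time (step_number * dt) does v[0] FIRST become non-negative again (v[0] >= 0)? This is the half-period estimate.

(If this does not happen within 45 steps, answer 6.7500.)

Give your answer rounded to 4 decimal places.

Answer: 1.5000

Derivation:
Step 0: x=[11.7000] v=[0.0000]
Step 1: x=[11.3760] v=[-2.1600]
Step 2: x=[10.7608] v=[-4.1013]
Step 3: x=[9.9167] v=[-5.6273]
Step 4: x=[8.9292] v=[-6.5836]
Step 5: x=[7.8982] v=[-6.8733]
Step 6: x=[6.9281] v=[-6.4671]
Step 7: x=[6.1172] v=[-5.4061]
Step 8: x=[5.5475] v=[-3.7977]
Step 9: x=[5.2768] v=[-1.8048]
Step 10: x=[5.3324] v=[0.3709]
First v>=0 after going negative at step 10, time=1.5000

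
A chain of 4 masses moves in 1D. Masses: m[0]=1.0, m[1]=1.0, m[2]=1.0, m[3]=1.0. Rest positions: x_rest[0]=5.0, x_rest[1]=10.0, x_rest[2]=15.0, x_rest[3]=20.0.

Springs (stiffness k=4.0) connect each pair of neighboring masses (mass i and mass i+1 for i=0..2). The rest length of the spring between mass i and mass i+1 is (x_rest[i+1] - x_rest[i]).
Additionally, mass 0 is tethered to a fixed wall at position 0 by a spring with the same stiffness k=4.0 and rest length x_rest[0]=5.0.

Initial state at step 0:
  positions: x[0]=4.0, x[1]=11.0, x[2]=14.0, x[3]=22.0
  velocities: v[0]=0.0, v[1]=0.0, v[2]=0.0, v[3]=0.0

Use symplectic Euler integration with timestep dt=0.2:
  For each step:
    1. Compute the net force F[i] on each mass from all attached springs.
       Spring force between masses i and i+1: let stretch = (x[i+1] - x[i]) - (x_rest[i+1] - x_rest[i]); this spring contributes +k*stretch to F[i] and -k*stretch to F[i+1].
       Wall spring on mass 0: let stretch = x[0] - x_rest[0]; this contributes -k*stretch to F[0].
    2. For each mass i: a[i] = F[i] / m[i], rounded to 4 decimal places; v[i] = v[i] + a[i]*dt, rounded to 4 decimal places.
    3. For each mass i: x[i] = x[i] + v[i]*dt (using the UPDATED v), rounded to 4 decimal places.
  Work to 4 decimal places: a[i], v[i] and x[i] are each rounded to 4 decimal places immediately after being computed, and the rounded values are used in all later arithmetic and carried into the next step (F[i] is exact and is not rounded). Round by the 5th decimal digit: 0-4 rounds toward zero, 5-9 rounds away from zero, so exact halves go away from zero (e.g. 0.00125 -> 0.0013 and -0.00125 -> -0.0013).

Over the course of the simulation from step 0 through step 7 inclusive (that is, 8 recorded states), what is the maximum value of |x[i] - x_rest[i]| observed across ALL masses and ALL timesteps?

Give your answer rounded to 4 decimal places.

Step 0: x=[4.0000 11.0000 14.0000 22.0000] v=[0.0000 0.0000 0.0000 0.0000]
Step 1: x=[4.4800 10.3600 14.8000 21.5200] v=[2.4000 -3.2000 4.0000 -2.4000]
Step 2: x=[5.1840 9.4896 15.9648 20.7648] v=[3.5200 -4.3520 5.8240 -3.7760]
Step 3: x=[5.7475 8.9663 16.8616 20.0416] v=[2.8173 -2.6163 4.4838 -3.6160]
Step 4: x=[5.9064 9.1913 17.0039 19.6096] v=[0.7943 1.1249 0.7116 -2.1600]
Step 5: x=[5.6458 10.1407 16.3131 19.5607] v=[-1.3029 4.7471 -3.4539 -0.2446]
Step 6: x=[5.2011 11.3585 15.1544 19.7922] v=[-2.2236 6.0891 -5.7937 1.1573]
Step 7: x=[4.9094 12.1985 14.1304 20.0816] v=[-1.4586 4.1999 -5.1202 1.4471]
Max displacement = 2.1985

Answer: 2.1985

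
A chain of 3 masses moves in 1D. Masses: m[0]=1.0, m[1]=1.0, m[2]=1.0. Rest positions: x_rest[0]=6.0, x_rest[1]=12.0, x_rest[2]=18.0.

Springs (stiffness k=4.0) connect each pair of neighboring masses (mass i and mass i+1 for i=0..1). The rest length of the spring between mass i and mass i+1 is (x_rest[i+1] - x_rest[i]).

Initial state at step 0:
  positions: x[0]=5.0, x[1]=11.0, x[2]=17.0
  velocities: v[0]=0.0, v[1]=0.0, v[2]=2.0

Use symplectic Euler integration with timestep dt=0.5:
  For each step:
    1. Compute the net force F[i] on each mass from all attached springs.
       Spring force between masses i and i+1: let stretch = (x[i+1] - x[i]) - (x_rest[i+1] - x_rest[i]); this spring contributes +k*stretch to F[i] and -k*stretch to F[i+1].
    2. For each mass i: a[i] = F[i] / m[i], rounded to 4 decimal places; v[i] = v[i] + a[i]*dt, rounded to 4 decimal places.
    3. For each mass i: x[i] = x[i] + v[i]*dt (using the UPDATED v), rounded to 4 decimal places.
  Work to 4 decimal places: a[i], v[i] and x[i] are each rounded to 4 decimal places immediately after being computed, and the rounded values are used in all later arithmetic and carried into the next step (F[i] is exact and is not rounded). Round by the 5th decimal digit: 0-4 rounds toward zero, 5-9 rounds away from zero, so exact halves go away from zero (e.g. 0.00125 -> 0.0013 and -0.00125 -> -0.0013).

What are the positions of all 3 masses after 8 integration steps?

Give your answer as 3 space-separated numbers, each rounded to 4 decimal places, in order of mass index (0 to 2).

Answer: 7.0000 14.0000 20.0000

Derivation:
Step 0: x=[5.0000 11.0000 17.0000] v=[0.0000 0.0000 2.0000]
Step 1: x=[5.0000 11.0000 18.0000] v=[0.0000 0.0000 2.0000]
Step 2: x=[5.0000 12.0000 18.0000] v=[0.0000 2.0000 0.0000]
Step 3: x=[6.0000 12.0000 18.0000] v=[2.0000 0.0000 0.0000]
Step 4: x=[7.0000 12.0000 18.0000] v=[2.0000 0.0000 0.0000]
Step 5: x=[7.0000 13.0000 18.0000] v=[0.0000 2.0000 0.0000]
Step 6: x=[7.0000 13.0000 19.0000] v=[0.0000 0.0000 2.0000]
Step 7: x=[7.0000 13.0000 20.0000] v=[0.0000 0.0000 2.0000]
Step 8: x=[7.0000 14.0000 20.0000] v=[0.0000 2.0000 0.0000]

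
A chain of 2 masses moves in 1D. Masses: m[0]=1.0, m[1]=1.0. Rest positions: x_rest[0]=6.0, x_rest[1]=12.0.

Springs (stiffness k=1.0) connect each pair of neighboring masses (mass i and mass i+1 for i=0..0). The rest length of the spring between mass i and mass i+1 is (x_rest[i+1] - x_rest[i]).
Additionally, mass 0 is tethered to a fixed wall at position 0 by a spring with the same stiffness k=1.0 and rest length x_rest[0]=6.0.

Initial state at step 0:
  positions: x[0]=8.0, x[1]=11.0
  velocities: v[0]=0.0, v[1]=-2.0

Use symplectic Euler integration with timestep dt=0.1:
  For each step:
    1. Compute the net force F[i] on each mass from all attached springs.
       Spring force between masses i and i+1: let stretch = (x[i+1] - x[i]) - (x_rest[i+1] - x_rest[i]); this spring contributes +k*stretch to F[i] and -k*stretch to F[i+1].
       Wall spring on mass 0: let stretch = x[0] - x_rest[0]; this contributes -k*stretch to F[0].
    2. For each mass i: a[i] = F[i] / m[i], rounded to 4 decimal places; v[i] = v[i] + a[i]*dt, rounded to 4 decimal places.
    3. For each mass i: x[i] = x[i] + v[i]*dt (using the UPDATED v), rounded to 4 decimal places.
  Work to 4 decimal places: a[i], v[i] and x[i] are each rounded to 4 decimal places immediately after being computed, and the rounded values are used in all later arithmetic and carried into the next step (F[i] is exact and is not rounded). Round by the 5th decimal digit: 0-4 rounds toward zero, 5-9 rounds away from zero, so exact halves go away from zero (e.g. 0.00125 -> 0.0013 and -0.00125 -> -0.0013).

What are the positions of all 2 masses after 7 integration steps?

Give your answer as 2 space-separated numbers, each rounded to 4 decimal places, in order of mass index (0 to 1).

Answer: 6.6522 10.4506

Derivation:
Step 0: x=[8.0000 11.0000] v=[0.0000 -2.0000]
Step 1: x=[7.9500 10.8300] v=[-0.5000 -1.7000]
Step 2: x=[7.8493 10.6912] v=[-1.0070 -1.3880]
Step 3: x=[7.6985 10.5840] v=[-1.5077 -1.0722]
Step 4: x=[7.4996 10.5079] v=[-1.9890 -0.7608]
Step 5: x=[7.2558 10.4617] v=[-2.4381 -0.4616]
Step 6: x=[6.9715 10.4435] v=[-2.8431 -0.1822]
Step 7: x=[6.6522 10.4506] v=[-3.1931 0.0706]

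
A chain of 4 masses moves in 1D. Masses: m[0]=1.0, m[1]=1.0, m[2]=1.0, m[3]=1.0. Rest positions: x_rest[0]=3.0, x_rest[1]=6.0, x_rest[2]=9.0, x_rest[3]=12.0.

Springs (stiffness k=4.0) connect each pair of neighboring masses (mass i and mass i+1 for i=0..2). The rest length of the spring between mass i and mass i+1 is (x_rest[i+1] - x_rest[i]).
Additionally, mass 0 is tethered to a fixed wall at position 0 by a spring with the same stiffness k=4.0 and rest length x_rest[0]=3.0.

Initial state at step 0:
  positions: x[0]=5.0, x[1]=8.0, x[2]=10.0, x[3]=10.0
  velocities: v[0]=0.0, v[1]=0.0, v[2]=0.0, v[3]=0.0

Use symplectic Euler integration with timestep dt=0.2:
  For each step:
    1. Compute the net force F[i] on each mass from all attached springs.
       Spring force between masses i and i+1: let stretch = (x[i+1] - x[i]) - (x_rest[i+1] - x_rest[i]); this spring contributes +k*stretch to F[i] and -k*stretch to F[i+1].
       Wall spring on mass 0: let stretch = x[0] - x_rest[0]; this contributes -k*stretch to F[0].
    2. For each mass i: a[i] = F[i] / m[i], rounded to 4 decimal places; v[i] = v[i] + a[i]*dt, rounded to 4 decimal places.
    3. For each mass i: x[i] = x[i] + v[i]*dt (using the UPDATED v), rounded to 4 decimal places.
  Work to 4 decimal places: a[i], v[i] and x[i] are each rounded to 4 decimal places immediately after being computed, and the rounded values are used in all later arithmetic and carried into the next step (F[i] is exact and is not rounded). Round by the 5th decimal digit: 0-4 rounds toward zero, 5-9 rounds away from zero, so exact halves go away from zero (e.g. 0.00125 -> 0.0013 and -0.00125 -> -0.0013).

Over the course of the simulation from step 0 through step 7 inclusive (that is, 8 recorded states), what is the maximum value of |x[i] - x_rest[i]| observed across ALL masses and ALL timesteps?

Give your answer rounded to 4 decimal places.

Step 0: x=[5.0000 8.0000 10.0000 10.0000] v=[0.0000 0.0000 0.0000 0.0000]
Step 1: x=[4.6800 7.8400 9.6800 10.4800] v=[-1.6000 -0.8000 -1.6000 2.4000]
Step 2: x=[4.1168 7.4688 9.1936 11.3120] v=[-2.8160 -1.8560 -2.4320 4.1600]
Step 3: x=[3.4312 6.8372 8.7702 12.2851] v=[-3.4278 -3.1578 -2.1171 4.8653]
Step 4: x=[2.7416 5.9700 8.5999 13.1758] v=[-3.4480 -4.3362 -0.8516 4.4534]
Step 5: x=[2.1299 5.0070 8.7409 13.8143] v=[-3.0586 -4.8150 0.7052 3.1927]
Step 6: x=[1.6377 4.1811 9.0963 14.1211] v=[-2.4608 -4.1296 1.7768 1.5340]
Step 7: x=[1.2905 3.7347 9.4692 14.1039] v=[-1.7362 -2.2322 1.8645 -0.0858]
Max displacement = 2.2653

Answer: 2.2653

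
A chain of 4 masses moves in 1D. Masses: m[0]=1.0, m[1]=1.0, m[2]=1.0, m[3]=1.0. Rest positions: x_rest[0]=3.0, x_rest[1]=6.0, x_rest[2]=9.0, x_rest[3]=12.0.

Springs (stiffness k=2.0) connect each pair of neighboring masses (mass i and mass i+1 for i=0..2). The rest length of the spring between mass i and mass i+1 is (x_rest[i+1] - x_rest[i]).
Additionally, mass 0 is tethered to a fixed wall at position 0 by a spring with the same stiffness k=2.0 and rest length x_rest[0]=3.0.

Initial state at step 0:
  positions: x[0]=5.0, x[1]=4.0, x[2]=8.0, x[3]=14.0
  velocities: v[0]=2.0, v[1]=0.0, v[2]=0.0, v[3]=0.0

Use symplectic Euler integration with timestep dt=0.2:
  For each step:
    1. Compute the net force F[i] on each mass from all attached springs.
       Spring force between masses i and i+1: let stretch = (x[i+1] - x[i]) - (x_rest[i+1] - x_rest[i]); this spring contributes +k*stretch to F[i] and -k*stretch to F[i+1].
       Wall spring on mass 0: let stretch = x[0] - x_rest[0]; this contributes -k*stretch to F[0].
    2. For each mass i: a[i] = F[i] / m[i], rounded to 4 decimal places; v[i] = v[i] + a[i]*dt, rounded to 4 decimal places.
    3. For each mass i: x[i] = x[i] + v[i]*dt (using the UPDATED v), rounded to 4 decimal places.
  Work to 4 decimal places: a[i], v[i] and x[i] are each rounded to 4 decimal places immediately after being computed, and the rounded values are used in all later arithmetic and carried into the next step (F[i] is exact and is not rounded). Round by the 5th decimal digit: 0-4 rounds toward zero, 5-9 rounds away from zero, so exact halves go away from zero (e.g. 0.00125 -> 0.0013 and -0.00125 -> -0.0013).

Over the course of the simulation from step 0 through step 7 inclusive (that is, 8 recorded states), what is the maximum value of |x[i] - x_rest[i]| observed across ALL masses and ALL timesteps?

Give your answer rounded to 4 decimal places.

Answer: 2.4944

Derivation:
Step 0: x=[5.0000 4.0000 8.0000 14.0000] v=[2.0000 0.0000 0.0000 0.0000]
Step 1: x=[4.9200 4.4000 8.1600 13.7600] v=[-0.4000 2.0000 0.8000 -1.2000]
Step 2: x=[4.4048 5.1424 8.4672 13.3120] v=[-2.5760 3.7120 1.5360 -2.2400]
Step 3: x=[3.5962 6.0918 8.8960 12.7164] v=[-4.0429 4.7469 2.1440 -2.9779]
Step 4: x=[2.6996 7.0659 9.4061 12.0552] v=[-4.4831 4.8703 2.5505 -3.3061]
Step 5: x=[1.9363 7.8779 9.9409 11.4221] v=[-3.8164 4.0599 2.6741 -3.1657]
Step 6: x=[1.4934 8.3796 10.4292 10.9105] v=[-2.2143 2.5085 2.4414 -2.5582]
Step 7: x=[1.4820 8.4944 10.7920 10.6004] v=[-0.0572 0.5739 1.8141 -1.5507]
Max displacement = 2.4944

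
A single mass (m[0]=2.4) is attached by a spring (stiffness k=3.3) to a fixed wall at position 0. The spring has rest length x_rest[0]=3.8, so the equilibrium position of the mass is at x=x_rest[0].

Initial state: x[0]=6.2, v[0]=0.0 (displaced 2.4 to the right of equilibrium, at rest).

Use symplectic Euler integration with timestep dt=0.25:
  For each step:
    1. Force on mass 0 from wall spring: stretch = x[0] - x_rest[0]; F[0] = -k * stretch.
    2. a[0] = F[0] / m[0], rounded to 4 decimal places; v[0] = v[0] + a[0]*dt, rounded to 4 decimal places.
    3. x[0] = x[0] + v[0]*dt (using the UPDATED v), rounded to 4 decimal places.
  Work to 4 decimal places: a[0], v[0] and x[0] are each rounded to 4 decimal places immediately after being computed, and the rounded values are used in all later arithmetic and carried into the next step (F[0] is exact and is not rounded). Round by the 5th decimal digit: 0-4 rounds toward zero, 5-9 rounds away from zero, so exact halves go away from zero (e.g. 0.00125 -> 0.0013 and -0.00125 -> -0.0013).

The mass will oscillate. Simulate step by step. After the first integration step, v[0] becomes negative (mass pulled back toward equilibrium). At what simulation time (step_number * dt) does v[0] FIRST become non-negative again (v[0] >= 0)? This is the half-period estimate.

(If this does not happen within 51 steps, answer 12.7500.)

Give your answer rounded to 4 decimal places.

Answer: 2.7500

Derivation:
Step 0: x=[6.2000] v=[0.0000]
Step 1: x=[5.9938] v=[-0.8250]
Step 2: x=[5.5990] v=[-1.5791]
Step 3: x=[5.0496] v=[-2.1975]
Step 4: x=[4.3928] v=[-2.6271]
Step 5: x=[3.6851] v=[-2.8309]
Step 6: x=[2.9873] v=[-2.7914]
Step 7: x=[2.3593] v=[-2.5120]
Step 8: x=[1.8551] v=[-2.0168]
Step 9: x=[1.5180] v=[-1.3483]
Step 10: x=[1.3770] v=[-0.5639]
Step 11: x=[1.4443] v=[0.2690]
First v>=0 after going negative at step 11, time=2.7500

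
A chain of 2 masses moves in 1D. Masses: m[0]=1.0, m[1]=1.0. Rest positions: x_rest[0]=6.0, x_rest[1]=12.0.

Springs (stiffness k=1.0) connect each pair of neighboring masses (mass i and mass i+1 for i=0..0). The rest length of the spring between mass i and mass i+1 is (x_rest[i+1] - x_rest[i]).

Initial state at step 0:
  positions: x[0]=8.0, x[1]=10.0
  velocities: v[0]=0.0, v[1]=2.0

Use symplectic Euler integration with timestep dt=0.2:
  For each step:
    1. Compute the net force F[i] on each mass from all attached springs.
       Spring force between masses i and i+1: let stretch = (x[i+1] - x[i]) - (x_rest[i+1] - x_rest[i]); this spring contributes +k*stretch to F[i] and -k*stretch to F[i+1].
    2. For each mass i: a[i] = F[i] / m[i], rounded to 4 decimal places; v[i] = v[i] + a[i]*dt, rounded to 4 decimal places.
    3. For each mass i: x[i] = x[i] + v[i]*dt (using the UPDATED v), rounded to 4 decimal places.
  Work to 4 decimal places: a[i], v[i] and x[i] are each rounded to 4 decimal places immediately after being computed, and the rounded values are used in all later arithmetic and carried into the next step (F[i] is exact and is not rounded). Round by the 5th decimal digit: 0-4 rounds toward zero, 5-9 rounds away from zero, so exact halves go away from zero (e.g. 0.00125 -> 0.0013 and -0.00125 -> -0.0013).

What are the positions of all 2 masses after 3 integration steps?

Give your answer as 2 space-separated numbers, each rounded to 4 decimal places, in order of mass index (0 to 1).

Step 0: x=[8.0000 10.0000] v=[0.0000 2.0000]
Step 1: x=[7.8400 10.5600] v=[-0.8000 2.8000]
Step 2: x=[7.5488 11.2512] v=[-1.4560 3.4560]
Step 3: x=[7.1657 12.0343] v=[-1.9155 3.9155]

Answer: 7.1657 12.0343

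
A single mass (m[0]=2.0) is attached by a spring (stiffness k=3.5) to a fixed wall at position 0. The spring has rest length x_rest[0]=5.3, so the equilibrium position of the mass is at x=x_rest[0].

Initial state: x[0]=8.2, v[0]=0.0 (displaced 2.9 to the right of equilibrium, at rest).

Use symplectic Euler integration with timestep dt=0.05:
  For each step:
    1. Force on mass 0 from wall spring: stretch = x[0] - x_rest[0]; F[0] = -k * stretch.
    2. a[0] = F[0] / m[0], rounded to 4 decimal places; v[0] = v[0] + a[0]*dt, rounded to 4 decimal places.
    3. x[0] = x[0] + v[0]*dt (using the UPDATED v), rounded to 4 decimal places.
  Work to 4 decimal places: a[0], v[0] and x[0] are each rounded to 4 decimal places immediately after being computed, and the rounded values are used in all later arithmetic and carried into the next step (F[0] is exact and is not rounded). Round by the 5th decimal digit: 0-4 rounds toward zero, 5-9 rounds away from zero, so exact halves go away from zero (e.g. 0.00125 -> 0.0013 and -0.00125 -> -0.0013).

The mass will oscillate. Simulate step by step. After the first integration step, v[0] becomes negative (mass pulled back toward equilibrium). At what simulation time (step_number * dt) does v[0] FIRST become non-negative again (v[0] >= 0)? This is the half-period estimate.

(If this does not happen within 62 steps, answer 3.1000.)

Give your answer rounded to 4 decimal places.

Step 0: x=[8.2000] v=[0.0000]
Step 1: x=[8.1873] v=[-0.2538]
Step 2: x=[8.1620] v=[-0.5064]
Step 3: x=[8.1242] v=[-0.7568]
Step 4: x=[8.0740] v=[-1.0039]
Step 5: x=[8.0117] v=[-1.2466]
Step 6: x=[7.9375] v=[-1.4839]
Step 7: x=[7.8518] v=[-1.7147]
Step 8: x=[7.7549] v=[-1.9380]
Step 9: x=[7.6473] v=[-2.1528]
Step 10: x=[7.5294] v=[-2.3582]
Step 11: x=[7.4017] v=[-2.5533]
Step 12: x=[7.2648] v=[-2.7372]
Step 13: x=[7.1193] v=[-2.9091]
Step 14: x=[6.9659] v=[-3.0683]
Step 15: x=[6.8052] v=[-3.2141]
Step 16: x=[6.6379] v=[-3.3458]
Step 17: x=[6.4648] v=[-3.4629]
Step 18: x=[6.2866] v=[-3.5648]
Step 19: x=[6.1040] v=[-3.6511]
Step 20: x=[5.9179] v=[-3.7215]
Step 21: x=[5.7291] v=[-3.7756]
Step 22: x=[5.5384] v=[-3.8131]
Step 23: x=[5.3467] v=[-3.8340]
Step 24: x=[5.1548] v=[-3.8381]
Step 25: x=[4.9635] v=[-3.8254]
Step 26: x=[4.7737] v=[-3.7960]
Step 27: x=[4.5862] v=[-3.7500]
Step 28: x=[4.4018] v=[-3.6875]
Step 29: x=[4.2214] v=[-3.6089]
Step 30: x=[4.0457] v=[-3.5145]
Step 31: x=[3.8755] v=[-3.4048]
Step 32: x=[3.7115] v=[-3.2802]
Step 33: x=[3.5544] v=[-3.1412]
Step 34: x=[3.4050] v=[-2.9885]
Step 35: x=[3.2639] v=[-2.8227]
Step 36: x=[3.1317] v=[-2.6445]
Step 37: x=[3.0090] v=[-2.4548]
Step 38: x=[2.8963] v=[-2.2543]
Step 39: x=[2.7941] v=[-2.0440]
Step 40: x=[2.7029] v=[-1.8247]
Step 41: x=[2.6230] v=[-1.5975]
Step 42: x=[2.5548] v=[-1.3633]
Step 43: x=[2.4986] v=[-1.1231]
Step 44: x=[2.4547] v=[-0.8780]
Step 45: x=[2.4233] v=[-0.6290]
Step 46: x=[2.4044] v=[-0.3773]
Step 47: x=[2.3982] v=[-0.1239]
Step 48: x=[2.4047] v=[0.1300]
First v>=0 after going negative at step 48, time=2.4000

Answer: 2.4000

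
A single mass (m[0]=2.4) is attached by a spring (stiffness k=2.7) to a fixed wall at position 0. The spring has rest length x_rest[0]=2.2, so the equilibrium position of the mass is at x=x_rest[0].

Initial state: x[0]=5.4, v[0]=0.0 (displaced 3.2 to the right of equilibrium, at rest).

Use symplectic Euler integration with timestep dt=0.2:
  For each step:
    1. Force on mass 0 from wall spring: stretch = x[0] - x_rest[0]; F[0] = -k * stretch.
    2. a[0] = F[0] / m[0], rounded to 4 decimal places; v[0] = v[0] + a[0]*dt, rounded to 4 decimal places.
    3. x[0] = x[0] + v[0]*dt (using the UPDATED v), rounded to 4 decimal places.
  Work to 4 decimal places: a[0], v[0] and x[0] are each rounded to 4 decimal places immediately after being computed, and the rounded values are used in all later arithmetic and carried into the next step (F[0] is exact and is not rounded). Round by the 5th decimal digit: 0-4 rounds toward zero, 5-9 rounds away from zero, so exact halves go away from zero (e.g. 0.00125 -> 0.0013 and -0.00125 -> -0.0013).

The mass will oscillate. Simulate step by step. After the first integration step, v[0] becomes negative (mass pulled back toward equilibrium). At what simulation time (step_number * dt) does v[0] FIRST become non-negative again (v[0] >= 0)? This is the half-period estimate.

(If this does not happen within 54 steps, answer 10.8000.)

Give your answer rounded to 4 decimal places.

Answer: 3.0000

Derivation:
Step 0: x=[5.4000] v=[0.0000]
Step 1: x=[5.2560] v=[-0.7200]
Step 2: x=[4.9745] v=[-1.4076]
Step 3: x=[4.5681] v=[-2.0319]
Step 4: x=[4.0552] v=[-2.5647]
Step 5: x=[3.4588] v=[-2.9821]
Step 6: x=[2.8057] v=[-3.2653]
Step 7: x=[2.1254] v=[-3.4016]
Step 8: x=[1.4484] v=[-3.3848]
Step 9: x=[0.8053] v=[-3.2157]
Step 10: x=[0.2249] v=[-2.9019]
Step 11: x=[-0.2666] v=[-2.4575]
Step 12: x=[-0.6471] v=[-1.9025]
Step 13: x=[-0.8995] v=[-1.2619]
Step 14: x=[-1.0124] v=[-0.5645]
Step 15: x=[-0.9807] v=[0.1583]
First v>=0 after going negative at step 15, time=3.0000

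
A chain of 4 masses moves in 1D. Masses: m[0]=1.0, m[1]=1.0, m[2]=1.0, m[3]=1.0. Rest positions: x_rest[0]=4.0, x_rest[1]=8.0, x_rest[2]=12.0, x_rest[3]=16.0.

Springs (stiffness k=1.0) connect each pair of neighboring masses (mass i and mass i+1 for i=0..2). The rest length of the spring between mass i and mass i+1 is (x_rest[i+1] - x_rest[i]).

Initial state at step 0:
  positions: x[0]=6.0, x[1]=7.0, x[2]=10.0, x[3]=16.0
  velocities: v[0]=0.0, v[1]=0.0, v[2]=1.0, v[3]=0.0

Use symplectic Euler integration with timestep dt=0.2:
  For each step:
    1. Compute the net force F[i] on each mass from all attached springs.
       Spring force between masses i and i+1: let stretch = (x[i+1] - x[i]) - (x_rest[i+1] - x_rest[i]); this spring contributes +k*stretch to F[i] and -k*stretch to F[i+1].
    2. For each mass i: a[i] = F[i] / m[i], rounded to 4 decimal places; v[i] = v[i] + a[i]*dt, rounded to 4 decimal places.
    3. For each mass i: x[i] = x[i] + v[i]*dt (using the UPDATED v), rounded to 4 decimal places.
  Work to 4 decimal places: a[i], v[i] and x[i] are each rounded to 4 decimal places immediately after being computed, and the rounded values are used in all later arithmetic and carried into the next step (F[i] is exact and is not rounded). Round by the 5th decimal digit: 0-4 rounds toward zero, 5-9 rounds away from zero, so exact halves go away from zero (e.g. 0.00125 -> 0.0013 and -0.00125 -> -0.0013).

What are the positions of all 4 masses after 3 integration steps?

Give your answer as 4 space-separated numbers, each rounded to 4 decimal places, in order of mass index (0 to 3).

Answer: 5.3197 7.4792 11.2108 15.5903

Derivation:
Step 0: x=[6.0000 7.0000 10.0000 16.0000] v=[0.0000 0.0000 1.0000 0.0000]
Step 1: x=[5.8800 7.0800 10.3200 15.9200] v=[-0.6000 0.4000 1.6000 -0.4000]
Step 2: x=[5.6480 7.2416 10.7344 15.7760] v=[-1.1600 0.8080 2.0720 -0.7200]
Step 3: x=[5.3197 7.4792 11.2108 15.5903] v=[-1.6413 1.1878 2.3818 -0.9283]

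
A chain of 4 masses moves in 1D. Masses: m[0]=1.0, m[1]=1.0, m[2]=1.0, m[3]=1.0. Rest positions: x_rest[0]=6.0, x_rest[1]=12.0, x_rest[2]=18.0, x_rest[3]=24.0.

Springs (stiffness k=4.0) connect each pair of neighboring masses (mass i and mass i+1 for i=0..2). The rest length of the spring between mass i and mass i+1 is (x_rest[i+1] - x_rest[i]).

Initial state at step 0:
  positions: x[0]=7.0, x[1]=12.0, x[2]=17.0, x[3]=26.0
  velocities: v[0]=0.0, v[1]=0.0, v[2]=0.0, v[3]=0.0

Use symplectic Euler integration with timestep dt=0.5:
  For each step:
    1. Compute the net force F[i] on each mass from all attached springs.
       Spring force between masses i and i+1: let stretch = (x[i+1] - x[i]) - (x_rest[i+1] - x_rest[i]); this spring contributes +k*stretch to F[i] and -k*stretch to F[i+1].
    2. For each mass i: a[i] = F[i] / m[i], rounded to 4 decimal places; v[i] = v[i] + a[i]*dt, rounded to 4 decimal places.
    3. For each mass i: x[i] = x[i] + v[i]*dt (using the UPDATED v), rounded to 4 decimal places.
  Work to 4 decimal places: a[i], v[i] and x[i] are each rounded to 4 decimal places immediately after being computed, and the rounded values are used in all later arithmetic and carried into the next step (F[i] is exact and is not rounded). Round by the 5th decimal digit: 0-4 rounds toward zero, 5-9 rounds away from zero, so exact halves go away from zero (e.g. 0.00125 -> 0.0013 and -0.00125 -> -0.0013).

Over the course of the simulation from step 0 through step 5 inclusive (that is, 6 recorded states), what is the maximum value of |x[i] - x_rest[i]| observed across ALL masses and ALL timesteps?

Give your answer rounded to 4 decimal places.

Answer: 3.0000

Derivation:
Step 0: x=[7.0000 12.0000 17.0000 26.0000] v=[0.0000 0.0000 0.0000 0.0000]
Step 1: x=[6.0000 12.0000 21.0000 23.0000] v=[-2.0000 0.0000 8.0000 -6.0000]
Step 2: x=[5.0000 15.0000 18.0000 24.0000] v=[-2.0000 6.0000 -6.0000 2.0000]
Step 3: x=[8.0000 11.0000 18.0000 25.0000] v=[6.0000 -8.0000 0.0000 2.0000]
Step 4: x=[8.0000 11.0000 18.0000 25.0000] v=[0.0000 0.0000 0.0000 0.0000]
Step 5: x=[5.0000 15.0000 18.0000 24.0000] v=[-6.0000 8.0000 0.0000 -2.0000]
Max displacement = 3.0000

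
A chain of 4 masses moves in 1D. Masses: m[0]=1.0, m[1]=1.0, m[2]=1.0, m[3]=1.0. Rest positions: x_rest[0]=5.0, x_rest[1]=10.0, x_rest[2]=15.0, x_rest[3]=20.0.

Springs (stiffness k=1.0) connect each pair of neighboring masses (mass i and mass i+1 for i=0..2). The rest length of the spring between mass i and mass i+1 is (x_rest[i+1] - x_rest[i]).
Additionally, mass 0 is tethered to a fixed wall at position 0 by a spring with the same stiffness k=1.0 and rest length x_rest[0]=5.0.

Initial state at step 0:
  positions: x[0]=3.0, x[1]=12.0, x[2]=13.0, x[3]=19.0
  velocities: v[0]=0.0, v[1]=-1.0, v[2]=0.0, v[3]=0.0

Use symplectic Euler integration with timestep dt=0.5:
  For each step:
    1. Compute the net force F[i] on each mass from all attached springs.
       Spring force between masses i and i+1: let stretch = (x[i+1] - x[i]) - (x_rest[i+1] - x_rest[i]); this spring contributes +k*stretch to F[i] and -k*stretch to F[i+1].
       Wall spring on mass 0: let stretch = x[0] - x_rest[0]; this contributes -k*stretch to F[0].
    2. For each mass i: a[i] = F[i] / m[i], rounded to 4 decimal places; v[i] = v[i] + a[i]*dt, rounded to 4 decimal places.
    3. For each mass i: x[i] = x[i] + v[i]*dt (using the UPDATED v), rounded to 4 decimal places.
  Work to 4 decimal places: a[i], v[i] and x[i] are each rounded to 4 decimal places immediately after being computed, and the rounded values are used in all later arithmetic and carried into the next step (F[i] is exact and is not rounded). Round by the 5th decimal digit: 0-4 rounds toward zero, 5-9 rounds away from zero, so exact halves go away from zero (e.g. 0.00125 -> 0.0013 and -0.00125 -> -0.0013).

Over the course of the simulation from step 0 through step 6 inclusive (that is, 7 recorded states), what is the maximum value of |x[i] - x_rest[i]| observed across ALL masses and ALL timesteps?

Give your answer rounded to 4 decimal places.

Step 0: x=[3.0000 12.0000 13.0000 19.0000] v=[0.0000 -1.0000 0.0000 0.0000]
Step 1: x=[4.5000 9.5000 14.2500 18.7500] v=[3.0000 -5.0000 2.5000 -0.5000]
Step 2: x=[6.1250 6.9375 15.4375 18.6250] v=[3.2500 -5.1250 2.3750 -0.2500]
Step 3: x=[6.4219 6.2969 15.2969 18.9532] v=[0.5938 -1.2813 -0.2813 0.6563]
Step 4: x=[5.0821 7.9375 13.8203 19.6173] v=[-2.6797 3.2812 -2.9532 1.3282]
Step 5: x=[3.1856 10.3350 12.3223 20.0822] v=[-3.7931 4.7949 -2.9961 0.9297]
Step 6: x=[2.2800 11.4420 12.2674 19.8571] v=[-1.8112 2.2139 -0.1098 -0.4503]
Max displacement = 3.7031

Answer: 3.7031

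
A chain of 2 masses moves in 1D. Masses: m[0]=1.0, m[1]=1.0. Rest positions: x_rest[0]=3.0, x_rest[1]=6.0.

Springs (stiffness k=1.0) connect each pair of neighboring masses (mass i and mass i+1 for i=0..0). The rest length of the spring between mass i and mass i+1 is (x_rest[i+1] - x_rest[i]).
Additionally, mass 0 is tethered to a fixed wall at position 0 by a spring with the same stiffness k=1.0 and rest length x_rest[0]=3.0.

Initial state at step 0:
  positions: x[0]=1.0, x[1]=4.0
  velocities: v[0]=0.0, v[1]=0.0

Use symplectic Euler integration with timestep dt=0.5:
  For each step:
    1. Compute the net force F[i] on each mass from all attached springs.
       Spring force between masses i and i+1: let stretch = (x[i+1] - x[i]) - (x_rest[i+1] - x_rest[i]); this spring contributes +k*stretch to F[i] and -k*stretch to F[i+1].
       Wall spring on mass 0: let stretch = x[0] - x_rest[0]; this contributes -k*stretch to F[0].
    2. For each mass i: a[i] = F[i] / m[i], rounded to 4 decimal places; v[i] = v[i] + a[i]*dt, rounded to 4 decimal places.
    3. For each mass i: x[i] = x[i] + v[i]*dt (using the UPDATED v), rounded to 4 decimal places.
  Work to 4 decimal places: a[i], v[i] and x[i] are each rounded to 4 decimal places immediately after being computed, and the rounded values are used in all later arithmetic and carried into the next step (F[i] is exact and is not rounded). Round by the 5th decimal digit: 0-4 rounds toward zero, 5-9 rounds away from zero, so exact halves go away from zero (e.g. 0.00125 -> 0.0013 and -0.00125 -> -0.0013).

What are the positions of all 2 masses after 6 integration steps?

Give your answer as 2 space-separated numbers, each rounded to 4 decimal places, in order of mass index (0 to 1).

Step 0: x=[1.0000 4.0000] v=[0.0000 0.0000]
Step 1: x=[1.5000 4.0000] v=[1.0000 0.0000]
Step 2: x=[2.2500 4.1250] v=[1.5000 0.2500]
Step 3: x=[2.9063 4.5313] v=[1.3125 0.8125]
Step 4: x=[3.2423 5.2813] v=[0.6719 1.5000]
Step 5: x=[3.2775 6.2716] v=[0.0703 1.9805]
Step 6: x=[3.2418 7.2634] v=[-0.0714 1.9835]

Answer: 3.2418 7.2634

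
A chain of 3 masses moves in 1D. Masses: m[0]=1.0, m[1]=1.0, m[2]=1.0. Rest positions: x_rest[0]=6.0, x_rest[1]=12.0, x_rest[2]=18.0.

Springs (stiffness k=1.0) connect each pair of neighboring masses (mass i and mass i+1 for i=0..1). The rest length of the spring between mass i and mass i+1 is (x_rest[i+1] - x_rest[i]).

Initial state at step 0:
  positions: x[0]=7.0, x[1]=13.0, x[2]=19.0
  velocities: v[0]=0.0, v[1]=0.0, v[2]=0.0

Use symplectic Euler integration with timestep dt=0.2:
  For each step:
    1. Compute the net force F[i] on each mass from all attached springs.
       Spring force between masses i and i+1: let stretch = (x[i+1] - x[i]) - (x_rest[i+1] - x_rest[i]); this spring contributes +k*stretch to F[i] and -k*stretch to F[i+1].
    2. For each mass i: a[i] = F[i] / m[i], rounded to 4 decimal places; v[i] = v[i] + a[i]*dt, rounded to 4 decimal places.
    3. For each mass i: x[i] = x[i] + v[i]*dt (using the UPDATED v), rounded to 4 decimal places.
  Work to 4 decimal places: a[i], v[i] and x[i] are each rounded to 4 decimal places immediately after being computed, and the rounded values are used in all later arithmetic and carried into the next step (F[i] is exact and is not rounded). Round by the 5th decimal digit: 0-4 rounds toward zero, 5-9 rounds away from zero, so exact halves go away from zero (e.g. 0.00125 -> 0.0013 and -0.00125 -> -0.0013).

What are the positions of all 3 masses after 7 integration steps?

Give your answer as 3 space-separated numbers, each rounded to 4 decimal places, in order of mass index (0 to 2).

Step 0: x=[7.0000 13.0000 19.0000] v=[0.0000 0.0000 0.0000]
Step 1: x=[7.0000 13.0000 19.0000] v=[0.0000 0.0000 0.0000]
Step 2: x=[7.0000 13.0000 19.0000] v=[0.0000 0.0000 0.0000]
Step 3: x=[7.0000 13.0000 19.0000] v=[0.0000 0.0000 0.0000]
Step 4: x=[7.0000 13.0000 19.0000] v=[0.0000 0.0000 0.0000]
Step 5: x=[7.0000 13.0000 19.0000] v=[0.0000 0.0000 0.0000]
Step 6: x=[7.0000 13.0000 19.0000] v=[0.0000 0.0000 0.0000]
Step 7: x=[7.0000 13.0000 19.0000] v=[0.0000 0.0000 0.0000]

Answer: 7.0000 13.0000 19.0000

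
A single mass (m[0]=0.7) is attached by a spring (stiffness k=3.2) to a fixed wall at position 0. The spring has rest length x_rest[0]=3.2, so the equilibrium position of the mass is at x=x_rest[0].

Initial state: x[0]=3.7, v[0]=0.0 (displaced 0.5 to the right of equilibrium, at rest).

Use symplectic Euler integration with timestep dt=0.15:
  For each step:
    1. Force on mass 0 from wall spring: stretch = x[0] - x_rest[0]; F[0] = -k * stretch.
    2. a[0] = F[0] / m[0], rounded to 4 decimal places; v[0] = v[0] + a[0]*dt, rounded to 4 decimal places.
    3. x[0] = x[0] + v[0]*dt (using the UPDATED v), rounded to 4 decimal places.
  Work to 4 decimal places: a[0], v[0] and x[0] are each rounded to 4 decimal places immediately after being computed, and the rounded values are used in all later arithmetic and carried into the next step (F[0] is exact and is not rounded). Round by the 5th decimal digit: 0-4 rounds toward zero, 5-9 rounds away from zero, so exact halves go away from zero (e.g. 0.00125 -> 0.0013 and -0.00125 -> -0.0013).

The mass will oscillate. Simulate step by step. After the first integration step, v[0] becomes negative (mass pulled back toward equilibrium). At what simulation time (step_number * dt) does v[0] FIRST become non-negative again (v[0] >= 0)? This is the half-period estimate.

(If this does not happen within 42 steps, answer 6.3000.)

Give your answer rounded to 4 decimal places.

Answer: 1.5000

Derivation:
Step 0: x=[3.7000] v=[0.0000]
Step 1: x=[3.6486] v=[-0.3429]
Step 2: x=[3.5510] v=[-0.6505]
Step 3: x=[3.4173] v=[-0.8912]
Step 4: x=[3.2613] v=[-1.0402]
Step 5: x=[3.0990] v=[-1.0822]
Step 6: x=[2.9471] v=[-1.0129]
Step 7: x=[2.8212] v=[-0.8395]
Step 8: x=[2.7342] v=[-0.5797]
Step 9: x=[2.6952] v=[-0.2603]
Step 10: x=[2.7081] v=[0.0859]
First v>=0 after going negative at step 10, time=1.5000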